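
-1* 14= -14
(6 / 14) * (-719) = -2157 / 7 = -308.14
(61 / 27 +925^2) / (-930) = -11550968 / 12555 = -920.03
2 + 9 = 11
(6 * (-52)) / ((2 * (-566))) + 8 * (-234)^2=123967662 / 283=438048.28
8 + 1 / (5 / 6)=46 / 5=9.20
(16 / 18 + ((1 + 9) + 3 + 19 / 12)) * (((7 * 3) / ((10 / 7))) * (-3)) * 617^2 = -10390144877 / 40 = -259753621.92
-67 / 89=-0.75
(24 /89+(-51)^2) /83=31.34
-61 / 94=-0.65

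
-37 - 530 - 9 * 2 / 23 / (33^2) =-1577963 / 2783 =-567.00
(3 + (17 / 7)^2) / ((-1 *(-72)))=0.12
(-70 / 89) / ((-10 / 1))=7 / 89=0.08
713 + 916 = 1629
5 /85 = 1 /17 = 0.06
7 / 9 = 0.78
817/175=4.67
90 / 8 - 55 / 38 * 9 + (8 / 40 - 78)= -30239 / 380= -79.58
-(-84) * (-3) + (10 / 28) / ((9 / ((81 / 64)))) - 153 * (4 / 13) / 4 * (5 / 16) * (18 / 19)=-56530629 / 221312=-255.43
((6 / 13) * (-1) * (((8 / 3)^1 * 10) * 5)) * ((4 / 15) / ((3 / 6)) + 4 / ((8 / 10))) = -13280 / 39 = -340.51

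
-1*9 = -9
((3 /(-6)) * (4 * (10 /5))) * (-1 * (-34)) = -136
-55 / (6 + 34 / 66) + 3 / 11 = -3864 / 473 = -8.17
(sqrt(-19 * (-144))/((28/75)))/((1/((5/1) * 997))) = 698435.72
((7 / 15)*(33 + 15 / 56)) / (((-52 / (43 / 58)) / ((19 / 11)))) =-507357 / 1327040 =-0.38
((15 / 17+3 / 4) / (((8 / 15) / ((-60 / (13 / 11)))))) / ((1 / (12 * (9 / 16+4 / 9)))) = -1877.60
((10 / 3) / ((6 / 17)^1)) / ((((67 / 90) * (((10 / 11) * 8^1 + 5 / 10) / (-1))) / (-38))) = 37400 / 603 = 62.02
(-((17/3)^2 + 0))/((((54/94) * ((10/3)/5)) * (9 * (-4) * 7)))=13583/40824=0.33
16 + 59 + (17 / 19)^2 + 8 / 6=83536 / 1083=77.13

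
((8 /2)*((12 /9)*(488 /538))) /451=3904 /363957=0.01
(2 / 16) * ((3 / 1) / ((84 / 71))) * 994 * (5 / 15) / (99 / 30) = 25205 / 792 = 31.82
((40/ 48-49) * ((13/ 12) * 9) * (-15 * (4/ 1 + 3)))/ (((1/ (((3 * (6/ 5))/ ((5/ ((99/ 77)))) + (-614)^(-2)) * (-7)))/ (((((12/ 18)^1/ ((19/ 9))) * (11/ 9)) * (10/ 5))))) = -246657.64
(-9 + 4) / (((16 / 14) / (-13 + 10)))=105 / 8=13.12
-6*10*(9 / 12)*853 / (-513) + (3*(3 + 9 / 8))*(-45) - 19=-228479 / 456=-501.05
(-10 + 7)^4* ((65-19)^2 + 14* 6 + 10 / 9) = 178290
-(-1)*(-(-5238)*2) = 10476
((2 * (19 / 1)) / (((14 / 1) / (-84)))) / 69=-76 / 23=-3.30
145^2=21025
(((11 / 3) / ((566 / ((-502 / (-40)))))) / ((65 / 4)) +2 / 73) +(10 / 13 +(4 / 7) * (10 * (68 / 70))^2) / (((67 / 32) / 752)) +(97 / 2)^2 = 40727761726335011 / 1851581468100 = 21996.20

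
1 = 1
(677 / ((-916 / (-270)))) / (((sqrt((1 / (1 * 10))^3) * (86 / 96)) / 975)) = 21386430000 * sqrt(10) / 9847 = 6868064.37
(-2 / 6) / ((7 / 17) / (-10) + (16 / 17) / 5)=-34 / 15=-2.27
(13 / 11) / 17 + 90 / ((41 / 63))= 1060823 / 7667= 138.36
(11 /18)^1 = 11 /18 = 0.61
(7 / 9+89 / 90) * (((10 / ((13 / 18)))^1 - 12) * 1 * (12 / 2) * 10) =2544 / 13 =195.69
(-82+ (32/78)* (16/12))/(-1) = 9530/117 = 81.45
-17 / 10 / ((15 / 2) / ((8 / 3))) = -136 / 225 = -0.60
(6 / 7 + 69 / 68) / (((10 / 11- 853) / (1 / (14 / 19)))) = -186219 / 62461672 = -0.00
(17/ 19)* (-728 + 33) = -11815/ 19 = -621.84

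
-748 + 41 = -707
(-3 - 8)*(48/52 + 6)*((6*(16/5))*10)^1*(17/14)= -1615680/91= -17754.73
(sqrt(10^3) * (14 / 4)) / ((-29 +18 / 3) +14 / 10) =-175 * sqrt(10) / 108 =-5.12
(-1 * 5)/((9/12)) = -20/3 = -6.67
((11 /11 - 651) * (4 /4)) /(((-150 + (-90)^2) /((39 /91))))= -13 /371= -0.04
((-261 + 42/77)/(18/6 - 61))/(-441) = -955/93786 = -0.01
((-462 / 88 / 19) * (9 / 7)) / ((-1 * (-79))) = -27 / 6004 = -0.00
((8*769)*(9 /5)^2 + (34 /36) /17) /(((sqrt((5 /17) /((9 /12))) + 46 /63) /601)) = 14754494357617 /237800 - 792440873427*sqrt(255) /237800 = 8831910.81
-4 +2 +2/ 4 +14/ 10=-1/ 10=-0.10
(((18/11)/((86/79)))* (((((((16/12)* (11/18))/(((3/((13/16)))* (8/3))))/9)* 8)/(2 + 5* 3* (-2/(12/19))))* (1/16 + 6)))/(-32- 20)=7663/27046656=0.00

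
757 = 757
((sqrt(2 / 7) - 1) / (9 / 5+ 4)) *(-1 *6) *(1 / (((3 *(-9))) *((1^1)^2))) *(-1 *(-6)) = -20 / 87+ 20 *sqrt(14) / 609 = -0.11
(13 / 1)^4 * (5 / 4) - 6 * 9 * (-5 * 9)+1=152529 / 4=38132.25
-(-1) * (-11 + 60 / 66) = -111 / 11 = -10.09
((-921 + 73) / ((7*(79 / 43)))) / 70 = -18232 / 19355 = -0.94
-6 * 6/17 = -36/17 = -2.12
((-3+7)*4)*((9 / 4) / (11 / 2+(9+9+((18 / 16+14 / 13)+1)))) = 3744 / 2777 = 1.35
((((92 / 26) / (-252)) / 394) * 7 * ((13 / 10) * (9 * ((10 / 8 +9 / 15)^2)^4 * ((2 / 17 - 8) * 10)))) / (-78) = -5412730838492261 / 13374566400000000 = -0.40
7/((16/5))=35/16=2.19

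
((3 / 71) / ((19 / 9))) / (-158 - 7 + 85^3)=27 / 828232040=0.00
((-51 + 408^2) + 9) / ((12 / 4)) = 55474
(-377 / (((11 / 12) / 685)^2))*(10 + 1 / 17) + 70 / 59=-256999990381210 / 121363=-2117614020.59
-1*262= -262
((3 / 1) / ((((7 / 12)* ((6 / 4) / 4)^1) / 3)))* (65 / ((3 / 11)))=68640 / 7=9805.71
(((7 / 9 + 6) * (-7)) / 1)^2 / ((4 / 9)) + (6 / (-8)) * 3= 5062.44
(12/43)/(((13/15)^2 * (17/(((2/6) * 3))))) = 2700/123539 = 0.02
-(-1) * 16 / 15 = 16 / 15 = 1.07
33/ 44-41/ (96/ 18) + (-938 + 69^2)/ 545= 673/ 8720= 0.08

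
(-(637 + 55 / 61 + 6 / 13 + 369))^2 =638143747921 / 628849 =1014780.57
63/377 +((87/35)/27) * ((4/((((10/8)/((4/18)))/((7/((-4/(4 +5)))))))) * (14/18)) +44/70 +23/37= 0.62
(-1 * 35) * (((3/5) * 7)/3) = -49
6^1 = 6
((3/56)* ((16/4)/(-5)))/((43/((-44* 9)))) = 594/1505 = 0.39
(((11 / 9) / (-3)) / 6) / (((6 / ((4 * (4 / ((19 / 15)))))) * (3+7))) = -22 / 1539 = -0.01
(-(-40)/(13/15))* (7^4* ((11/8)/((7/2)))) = 565950/13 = 43534.62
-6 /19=-0.32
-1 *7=-7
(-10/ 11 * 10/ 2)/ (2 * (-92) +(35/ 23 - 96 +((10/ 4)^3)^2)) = 0.13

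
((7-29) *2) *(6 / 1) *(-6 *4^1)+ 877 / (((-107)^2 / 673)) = 73131085 / 11449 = 6387.55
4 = 4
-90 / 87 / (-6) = 5 / 29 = 0.17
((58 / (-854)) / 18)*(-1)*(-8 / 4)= -29 / 3843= -0.01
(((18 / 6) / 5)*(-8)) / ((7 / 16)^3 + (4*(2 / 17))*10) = -1671168 / 1667555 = -1.00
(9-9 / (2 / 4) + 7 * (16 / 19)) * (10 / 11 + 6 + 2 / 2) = -5133 / 209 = -24.56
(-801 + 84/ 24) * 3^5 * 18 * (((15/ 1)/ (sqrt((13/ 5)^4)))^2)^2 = -68981802978515625/ 815730721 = -84564429.42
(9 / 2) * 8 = 36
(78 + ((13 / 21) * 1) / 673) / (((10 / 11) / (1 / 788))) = 12126257 / 111368040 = 0.11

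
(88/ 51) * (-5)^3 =-11000/ 51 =-215.69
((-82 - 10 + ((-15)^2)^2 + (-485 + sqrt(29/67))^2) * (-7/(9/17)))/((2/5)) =-11391759925/1206 + 288575 * sqrt(1943)/603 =-9424808.84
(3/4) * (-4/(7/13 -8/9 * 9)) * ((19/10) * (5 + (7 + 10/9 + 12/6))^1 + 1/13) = 16841/1455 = 11.57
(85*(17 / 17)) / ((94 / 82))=3485 / 47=74.15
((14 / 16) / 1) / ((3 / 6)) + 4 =23 / 4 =5.75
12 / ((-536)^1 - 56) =-3 / 148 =-0.02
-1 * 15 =-15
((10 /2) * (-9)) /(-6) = 15 /2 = 7.50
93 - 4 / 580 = 13484 / 145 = 92.99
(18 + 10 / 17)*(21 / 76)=1659 / 323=5.14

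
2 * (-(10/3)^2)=-200/9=-22.22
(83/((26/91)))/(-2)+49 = -385/4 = -96.25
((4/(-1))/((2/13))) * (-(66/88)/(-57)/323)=-13/12274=-0.00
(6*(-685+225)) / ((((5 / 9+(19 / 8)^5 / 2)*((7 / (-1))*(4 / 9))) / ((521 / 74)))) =954161233920 / 5856655889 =162.92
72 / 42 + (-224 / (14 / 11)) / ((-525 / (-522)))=-4332 / 25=-173.28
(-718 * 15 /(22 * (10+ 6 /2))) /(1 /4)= -21540 /143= -150.63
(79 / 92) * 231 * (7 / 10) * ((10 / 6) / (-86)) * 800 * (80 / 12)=-42581000 / 2967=-14351.53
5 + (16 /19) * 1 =111 /19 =5.84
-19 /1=-19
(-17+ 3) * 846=-11844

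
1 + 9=10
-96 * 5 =-480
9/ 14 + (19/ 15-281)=-58609/ 210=-279.09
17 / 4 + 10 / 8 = 11 / 2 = 5.50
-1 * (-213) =213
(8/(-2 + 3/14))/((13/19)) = -2128/325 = -6.55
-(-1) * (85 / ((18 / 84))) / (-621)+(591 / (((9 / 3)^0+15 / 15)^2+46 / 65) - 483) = -22682741 / 63342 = -358.10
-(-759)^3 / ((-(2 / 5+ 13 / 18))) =-39352093110 / 101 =-389624684.26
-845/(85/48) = -8112/17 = -477.18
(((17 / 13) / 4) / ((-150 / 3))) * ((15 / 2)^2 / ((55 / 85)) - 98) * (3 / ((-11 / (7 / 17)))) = -10227 / 1258400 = -0.01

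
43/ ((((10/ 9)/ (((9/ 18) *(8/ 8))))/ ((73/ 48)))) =9417/ 320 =29.43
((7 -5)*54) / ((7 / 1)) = 108 / 7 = 15.43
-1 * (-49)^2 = -2401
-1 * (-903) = 903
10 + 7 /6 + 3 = 85 /6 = 14.17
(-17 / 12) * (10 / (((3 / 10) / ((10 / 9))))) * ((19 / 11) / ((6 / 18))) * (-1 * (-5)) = -1359.43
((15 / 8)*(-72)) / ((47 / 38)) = -109.15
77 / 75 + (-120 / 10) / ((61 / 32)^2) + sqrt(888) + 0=-635083 / 279075 + 2 * sqrt(222)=27.52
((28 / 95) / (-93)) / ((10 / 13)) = -0.00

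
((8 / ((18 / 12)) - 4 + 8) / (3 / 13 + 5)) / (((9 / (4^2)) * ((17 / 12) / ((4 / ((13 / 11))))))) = 19712 / 2601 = 7.58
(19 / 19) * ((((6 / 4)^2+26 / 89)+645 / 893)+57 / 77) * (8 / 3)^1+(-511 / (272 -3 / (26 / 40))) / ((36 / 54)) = 8240757661 / 1054818744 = 7.81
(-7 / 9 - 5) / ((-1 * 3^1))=52 / 27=1.93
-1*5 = -5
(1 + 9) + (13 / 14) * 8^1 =122 / 7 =17.43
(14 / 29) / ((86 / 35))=0.20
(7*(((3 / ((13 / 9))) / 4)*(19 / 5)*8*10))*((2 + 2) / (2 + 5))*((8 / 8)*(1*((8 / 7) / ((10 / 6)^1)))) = 196992 / 455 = 432.95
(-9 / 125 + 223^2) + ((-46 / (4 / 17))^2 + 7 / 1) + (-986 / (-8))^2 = 206293481 / 2000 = 103146.74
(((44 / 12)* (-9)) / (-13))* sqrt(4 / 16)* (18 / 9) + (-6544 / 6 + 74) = -39551 / 39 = -1014.13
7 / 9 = 0.78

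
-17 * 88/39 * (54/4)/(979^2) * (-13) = 612/87131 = 0.01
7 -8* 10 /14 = 9 /7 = 1.29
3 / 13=0.23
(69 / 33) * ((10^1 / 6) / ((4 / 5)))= 575 / 132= 4.36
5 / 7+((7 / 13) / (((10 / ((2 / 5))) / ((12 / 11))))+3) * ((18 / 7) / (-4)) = -61531 / 50050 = -1.23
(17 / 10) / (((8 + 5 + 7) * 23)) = 0.00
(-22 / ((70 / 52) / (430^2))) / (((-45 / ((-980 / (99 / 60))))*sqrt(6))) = -538428800*sqrt(6) / 81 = -16282417.57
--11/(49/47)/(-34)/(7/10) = -2585/5831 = -0.44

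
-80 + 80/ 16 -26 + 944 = 843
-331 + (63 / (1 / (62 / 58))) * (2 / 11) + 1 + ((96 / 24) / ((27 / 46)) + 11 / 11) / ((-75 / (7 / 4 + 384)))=-924906187 / 2583900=-357.95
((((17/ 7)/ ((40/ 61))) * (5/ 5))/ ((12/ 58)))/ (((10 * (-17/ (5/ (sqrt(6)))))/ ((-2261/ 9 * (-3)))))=-571387 * sqrt(6)/ 8640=-161.99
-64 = -64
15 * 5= 75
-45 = -45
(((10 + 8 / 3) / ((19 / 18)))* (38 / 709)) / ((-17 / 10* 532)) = -60 / 84371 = -0.00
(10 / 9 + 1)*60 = 380 / 3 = 126.67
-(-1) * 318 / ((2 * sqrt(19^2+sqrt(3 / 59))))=159 * sqrt(59) / sqrt(sqrt(177)+21299)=8.37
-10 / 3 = -3.33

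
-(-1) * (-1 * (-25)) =25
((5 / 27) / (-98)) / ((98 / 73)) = -365 / 259308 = -0.00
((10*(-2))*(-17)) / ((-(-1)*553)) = 340 / 553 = 0.61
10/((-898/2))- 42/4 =-9449/898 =-10.52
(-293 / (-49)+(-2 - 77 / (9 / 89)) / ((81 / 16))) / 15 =-5173267 / 535815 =-9.65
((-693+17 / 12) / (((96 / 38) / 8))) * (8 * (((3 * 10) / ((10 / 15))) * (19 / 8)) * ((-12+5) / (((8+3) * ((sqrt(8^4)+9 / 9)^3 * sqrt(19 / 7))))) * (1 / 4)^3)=1103767 * sqrt(133) / 309337600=0.04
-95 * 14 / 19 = -70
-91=-91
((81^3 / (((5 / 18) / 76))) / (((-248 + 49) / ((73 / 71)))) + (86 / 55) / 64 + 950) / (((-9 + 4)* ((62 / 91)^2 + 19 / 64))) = 309008127836042362 / 1567225768625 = 197168.87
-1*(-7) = 7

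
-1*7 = -7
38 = 38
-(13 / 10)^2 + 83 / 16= 1399 / 400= 3.50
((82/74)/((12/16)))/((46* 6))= 41/7659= 0.01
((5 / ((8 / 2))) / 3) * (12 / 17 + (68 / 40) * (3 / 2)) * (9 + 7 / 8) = 29151 / 2176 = 13.40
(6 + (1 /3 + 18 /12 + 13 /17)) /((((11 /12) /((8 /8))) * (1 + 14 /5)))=8770 /3553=2.47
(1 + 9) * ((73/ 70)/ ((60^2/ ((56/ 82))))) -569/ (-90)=233363/ 36900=6.32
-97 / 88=-1.10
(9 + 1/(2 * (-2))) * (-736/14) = -460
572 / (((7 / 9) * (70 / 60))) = 30888 / 49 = 630.37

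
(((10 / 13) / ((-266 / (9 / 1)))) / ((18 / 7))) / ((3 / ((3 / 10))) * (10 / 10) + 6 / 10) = -25 / 26182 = -0.00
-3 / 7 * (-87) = 261 / 7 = 37.29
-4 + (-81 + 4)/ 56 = -43/ 8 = -5.38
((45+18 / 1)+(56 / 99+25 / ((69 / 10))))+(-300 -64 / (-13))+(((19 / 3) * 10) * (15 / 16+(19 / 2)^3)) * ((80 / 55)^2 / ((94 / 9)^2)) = 594412792775 / 719274699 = 826.41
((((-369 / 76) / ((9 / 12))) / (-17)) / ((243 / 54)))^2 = 6724 / 938961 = 0.01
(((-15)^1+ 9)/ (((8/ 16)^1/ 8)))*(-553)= 53088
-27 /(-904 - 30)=27 /934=0.03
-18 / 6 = -3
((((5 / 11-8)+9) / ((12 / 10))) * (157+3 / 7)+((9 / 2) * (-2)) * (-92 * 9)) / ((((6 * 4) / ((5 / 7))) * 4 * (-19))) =-2206865 / 737352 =-2.99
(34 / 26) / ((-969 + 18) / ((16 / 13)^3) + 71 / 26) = -69632 / 27016103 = -0.00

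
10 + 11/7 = 81/7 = 11.57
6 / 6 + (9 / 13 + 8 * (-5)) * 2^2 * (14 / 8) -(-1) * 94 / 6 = -10081 / 39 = -258.49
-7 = -7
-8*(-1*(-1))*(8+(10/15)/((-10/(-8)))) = -1024/15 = -68.27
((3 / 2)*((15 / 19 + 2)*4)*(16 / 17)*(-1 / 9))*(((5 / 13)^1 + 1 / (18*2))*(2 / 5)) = -163664 / 566865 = -0.29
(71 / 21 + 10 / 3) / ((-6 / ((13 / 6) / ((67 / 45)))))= -3055 / 1876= -1.63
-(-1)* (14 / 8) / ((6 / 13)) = 91 / 24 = 3.79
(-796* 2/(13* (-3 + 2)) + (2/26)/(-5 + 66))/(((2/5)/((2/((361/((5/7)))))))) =2427825/2003911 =1.21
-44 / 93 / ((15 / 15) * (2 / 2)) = -44 / 93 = -0.47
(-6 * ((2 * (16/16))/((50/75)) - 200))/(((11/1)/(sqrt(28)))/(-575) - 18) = -196962570000/2999429879 + 14952300 * sqrt(7)/2999429879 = -65.65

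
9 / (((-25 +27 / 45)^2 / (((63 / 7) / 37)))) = 2025 / 550708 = 0.00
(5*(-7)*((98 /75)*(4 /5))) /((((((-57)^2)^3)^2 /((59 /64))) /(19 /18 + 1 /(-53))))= -20014393 /673283378630328865963772400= -0.00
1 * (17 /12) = 17 /12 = 1.42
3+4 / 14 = 3.29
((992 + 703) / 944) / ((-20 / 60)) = -5085 / 944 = -5.39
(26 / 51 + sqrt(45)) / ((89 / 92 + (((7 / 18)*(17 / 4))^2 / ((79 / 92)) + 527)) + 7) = 20408544 / 21543241517 + 7064496*sqrt(5) / 1267249501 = 0.01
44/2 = 22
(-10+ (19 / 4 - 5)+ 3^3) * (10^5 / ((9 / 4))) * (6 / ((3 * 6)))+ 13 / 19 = 127300351 / 513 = 248148.83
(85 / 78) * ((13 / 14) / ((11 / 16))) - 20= -4280 / 231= -18.53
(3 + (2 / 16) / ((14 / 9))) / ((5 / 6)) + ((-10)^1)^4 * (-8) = -4479793 / 56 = -79996.30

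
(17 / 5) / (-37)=-17 / 185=-0.09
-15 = -15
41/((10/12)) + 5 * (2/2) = 271/5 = 54.20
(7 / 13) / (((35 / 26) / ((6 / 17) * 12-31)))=-10.71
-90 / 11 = -8.18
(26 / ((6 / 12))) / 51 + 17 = 919 / 51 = 18.02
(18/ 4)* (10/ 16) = 45/ 16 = 2.81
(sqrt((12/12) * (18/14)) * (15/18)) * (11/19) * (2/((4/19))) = 55 * sqrt(7)/28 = 5.20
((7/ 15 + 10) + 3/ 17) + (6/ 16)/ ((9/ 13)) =22817/ 2040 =11.18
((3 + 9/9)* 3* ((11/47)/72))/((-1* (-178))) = 0.00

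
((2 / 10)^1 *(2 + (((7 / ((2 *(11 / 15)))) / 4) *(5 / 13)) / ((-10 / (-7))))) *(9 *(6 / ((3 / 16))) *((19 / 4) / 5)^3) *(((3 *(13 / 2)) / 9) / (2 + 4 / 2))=109284447 / 1760000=62.09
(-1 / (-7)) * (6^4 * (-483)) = -89424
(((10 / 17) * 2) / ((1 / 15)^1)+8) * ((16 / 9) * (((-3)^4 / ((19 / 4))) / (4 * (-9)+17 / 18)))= -22.18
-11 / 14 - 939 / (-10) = 3259 / 35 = 93.11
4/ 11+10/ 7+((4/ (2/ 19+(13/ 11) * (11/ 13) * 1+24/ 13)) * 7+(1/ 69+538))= 709170535/ 1291059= 549.29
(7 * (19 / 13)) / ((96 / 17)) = 2261 / 1248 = 1.81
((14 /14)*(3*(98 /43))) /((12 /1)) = 49 /86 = 0.57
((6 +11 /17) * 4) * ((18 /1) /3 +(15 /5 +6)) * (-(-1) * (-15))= -101700 /17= -5982.35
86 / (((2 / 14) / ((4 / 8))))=301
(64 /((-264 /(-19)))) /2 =76 /33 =2.30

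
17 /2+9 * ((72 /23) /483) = 63383 /7406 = 8.56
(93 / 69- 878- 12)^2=417752721 / 529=789702.69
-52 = -52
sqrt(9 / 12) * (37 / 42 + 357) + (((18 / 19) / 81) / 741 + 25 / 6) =1055929 / 253422 + 15031 * sqrt(3) / 84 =314.10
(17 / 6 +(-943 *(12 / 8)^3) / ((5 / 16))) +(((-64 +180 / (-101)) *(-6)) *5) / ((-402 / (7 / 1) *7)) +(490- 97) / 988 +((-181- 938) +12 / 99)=-4157044922097 / 367718780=-11304.96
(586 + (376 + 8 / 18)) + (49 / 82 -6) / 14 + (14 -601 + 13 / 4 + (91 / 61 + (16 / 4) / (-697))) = 1017306856 / 2678571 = 379.79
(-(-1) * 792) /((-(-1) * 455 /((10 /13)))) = 1584 /1183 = 1.34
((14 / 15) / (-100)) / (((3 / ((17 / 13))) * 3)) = -119 / 87750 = -0.00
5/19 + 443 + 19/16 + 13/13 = 135417/304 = 445.45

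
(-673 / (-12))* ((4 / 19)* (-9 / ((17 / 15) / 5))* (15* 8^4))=-9303552000 / 323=-28803566.56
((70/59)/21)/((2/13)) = 65/177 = 0.37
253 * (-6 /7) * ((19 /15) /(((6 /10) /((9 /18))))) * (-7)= 4807 /3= 1602.33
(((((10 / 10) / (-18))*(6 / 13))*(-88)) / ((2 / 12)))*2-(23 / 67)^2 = 1573251 / 58357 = 26.96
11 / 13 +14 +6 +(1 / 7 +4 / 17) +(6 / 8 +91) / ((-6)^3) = 27800827 / 1336608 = 20.80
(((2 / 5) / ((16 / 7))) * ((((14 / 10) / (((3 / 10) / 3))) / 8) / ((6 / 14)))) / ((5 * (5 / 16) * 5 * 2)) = 343 / 7500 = 0.05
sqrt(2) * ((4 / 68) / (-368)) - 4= -4 - sqrt(2) / 6256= -4.00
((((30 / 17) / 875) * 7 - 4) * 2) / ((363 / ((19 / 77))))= -76 / 14025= -0.01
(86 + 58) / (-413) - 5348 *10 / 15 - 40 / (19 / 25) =-3618.31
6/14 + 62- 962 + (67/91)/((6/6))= -81794/91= -898.84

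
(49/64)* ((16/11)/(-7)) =-7/44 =-0.16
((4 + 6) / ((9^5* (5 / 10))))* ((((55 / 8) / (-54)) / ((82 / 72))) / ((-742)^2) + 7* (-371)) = -0.88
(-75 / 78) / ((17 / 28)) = -350 / 221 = -1.58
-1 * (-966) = 966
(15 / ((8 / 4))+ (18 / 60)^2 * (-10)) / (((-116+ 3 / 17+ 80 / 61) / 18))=-205326 / 197915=-1.04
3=3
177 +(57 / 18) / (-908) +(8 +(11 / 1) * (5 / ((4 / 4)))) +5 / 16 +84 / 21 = 2661991 / 10896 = 244.31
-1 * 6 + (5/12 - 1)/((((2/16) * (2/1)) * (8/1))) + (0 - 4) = -247/24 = -10.29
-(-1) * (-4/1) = -4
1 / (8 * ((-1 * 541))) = -1 / 4328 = -0.00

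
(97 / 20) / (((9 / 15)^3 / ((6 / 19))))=2425 / 342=7.09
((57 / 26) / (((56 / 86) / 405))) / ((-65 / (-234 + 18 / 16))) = 369863253 / 75712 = 4885.13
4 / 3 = 1.33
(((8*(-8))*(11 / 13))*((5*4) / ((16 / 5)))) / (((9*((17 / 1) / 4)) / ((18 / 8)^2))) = -9900 / 221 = -44.80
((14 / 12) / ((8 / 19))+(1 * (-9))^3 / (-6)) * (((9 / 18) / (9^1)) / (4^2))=5965 / 13824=0.43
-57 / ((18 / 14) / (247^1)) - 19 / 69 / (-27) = -20400452 / 1863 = -10950.32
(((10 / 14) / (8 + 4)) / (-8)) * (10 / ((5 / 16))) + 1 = 16 / 21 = 0.76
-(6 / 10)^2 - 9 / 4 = -261 / 100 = -2.61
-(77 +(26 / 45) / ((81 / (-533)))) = -266807 / 3645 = -73.20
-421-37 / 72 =-30349 / 72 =-421.51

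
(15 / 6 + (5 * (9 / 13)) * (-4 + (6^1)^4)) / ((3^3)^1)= 116345 / 702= 165.73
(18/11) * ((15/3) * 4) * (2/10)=72/11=6.55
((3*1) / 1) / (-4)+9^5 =236193 / 4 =59048.25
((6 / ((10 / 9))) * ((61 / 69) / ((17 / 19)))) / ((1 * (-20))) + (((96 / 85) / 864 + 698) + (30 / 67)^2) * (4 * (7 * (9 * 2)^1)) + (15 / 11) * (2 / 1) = 679412579156491 / 1930718900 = 351896.17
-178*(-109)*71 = 1377542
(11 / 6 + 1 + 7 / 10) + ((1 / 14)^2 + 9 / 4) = 8509 / 1470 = 5.79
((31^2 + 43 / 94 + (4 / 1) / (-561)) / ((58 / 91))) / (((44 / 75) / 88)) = 115345050275 / 509762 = 226272.36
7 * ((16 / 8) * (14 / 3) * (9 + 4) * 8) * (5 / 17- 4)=-428064 / 17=-25180.24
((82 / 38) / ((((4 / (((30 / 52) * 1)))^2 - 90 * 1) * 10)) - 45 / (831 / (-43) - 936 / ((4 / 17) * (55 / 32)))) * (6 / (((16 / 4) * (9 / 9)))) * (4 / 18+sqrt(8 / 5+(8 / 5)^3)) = 3107684135 / 659557525012+5593831443 * sqrt(890) / 3297787625060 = 0.06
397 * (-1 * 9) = -3573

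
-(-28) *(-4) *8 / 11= -81.45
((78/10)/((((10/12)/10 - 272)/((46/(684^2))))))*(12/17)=-46/23105805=-0.00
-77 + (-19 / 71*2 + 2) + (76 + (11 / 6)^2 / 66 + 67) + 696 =11709277 / 15336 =763.52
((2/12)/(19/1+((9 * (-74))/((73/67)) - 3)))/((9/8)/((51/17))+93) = -146/48690207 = -0.00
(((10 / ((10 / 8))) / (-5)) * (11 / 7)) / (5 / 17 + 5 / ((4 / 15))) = -5984 / 45325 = -0.13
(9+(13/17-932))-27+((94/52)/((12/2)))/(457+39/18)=-1155892511/1217710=-949.23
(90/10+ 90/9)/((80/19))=361/80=4.51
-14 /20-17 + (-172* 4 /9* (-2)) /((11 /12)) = 49199 /330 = 149.09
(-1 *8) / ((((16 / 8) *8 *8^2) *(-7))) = 1 / 896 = 0.00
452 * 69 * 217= 6767796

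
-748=-748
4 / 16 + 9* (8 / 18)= 17 / 4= 4.25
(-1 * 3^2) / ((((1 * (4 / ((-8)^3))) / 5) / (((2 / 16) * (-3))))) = -2160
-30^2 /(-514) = 450 /257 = 1.75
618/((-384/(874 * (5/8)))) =-225055/256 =-879.12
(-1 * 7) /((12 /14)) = -8.17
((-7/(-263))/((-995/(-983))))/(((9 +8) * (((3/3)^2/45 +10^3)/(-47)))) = -2910663/40038694729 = -0.00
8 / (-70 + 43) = -8 / 27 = -0.30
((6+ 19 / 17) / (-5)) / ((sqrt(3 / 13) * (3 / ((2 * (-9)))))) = 242 * sqrt(39) / 85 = 17.78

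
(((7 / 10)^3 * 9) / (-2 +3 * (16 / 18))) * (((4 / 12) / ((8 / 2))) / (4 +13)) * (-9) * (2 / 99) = -3087 / 748000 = -0.00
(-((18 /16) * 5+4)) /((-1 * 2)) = 77 /16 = 4.81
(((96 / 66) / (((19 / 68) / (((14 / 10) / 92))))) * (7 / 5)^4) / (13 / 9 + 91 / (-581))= 1707456744 / 7225521875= 0.24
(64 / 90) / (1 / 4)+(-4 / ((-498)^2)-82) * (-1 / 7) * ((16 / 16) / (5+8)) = 105663487 / 28210455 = 3.75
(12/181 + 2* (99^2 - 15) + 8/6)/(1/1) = 10628356/543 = 19573.40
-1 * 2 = -2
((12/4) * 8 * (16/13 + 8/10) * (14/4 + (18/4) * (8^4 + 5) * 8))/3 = 155907312/65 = 2398574.03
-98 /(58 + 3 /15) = -490 /291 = -1.68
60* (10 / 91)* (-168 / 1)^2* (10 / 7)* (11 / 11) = 265846.15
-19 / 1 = -19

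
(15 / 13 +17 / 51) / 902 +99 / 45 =193624 / 87945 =2.20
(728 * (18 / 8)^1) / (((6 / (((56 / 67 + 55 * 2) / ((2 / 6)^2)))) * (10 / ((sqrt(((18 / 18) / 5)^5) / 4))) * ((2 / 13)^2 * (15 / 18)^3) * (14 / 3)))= 17840367207 * sqrt(5) / 20937500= 1905.30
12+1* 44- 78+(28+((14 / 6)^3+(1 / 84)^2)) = 395923 / 21168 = 18.70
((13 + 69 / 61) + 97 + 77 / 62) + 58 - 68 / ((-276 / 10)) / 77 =3424079803 / 20093766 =170.41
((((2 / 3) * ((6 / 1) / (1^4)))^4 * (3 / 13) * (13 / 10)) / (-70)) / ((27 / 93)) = -3.78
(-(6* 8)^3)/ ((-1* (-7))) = -110592/ 7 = -15798.86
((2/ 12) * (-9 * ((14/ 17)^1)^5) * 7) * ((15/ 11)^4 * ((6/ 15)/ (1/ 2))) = -228709656000/ 20788126337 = -11.00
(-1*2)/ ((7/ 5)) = -1.43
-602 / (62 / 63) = -18963 / 31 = -611.71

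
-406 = -406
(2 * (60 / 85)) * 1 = 1.41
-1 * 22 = -22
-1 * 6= -6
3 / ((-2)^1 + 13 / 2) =2 / 3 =0.67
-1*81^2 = -6561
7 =7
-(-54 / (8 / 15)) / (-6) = -135 / 8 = -16.88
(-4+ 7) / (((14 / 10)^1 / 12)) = 180 / 7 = 25.71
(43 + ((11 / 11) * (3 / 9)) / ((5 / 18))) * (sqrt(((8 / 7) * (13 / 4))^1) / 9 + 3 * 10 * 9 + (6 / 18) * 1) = 221 * sqrt(182) / 315 + 179231 / 15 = 11958.20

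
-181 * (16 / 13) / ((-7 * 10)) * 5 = 1448 / 91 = 15.91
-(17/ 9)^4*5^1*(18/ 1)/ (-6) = 190.95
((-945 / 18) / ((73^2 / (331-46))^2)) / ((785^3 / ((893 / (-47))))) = 1296351 / 219796308116426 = 0.00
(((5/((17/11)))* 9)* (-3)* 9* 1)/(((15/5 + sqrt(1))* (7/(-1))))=13365/476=28.08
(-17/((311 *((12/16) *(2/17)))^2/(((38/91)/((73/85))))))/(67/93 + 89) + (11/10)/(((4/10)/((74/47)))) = 818224973854879/188981132499978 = 4.33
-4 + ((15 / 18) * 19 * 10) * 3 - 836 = -365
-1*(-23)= 23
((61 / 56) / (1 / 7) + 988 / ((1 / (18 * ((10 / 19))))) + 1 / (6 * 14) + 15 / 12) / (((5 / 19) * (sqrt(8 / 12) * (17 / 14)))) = 29905487 * sqrt(6) / 2040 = 35908.42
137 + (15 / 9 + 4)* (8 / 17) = 419 / 3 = 139.67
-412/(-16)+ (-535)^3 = -612521397/4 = -153130349.25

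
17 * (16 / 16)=17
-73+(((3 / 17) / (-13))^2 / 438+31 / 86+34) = -38.64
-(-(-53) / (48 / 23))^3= -1811386459 / 110592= -16379.00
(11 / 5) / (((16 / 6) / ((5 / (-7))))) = -33 / 56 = -0.59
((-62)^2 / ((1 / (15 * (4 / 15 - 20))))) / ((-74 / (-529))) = -8133904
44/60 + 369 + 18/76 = 210883/570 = 369.97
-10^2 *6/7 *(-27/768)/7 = 675/1568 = 0.43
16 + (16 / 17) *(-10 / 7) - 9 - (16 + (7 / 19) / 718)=-16794135 / 1623398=-10.35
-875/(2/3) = -2625/2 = -1312.50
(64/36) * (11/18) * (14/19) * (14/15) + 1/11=212813/253935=0.84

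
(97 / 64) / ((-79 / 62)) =-3007 / 2528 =-1.19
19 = 19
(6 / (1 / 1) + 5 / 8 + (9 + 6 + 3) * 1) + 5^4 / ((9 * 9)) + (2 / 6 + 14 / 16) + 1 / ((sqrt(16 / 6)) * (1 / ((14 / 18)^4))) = 2401 * sqrt(6) / 26244 + 5435 / 162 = 33.77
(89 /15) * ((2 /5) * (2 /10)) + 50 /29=23912 /10875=2.20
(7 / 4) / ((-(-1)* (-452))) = -7 / 1808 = -0.00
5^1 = 5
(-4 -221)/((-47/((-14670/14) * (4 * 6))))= -39609000/329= -120392.10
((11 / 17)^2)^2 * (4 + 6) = 146410 / 83521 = 1.75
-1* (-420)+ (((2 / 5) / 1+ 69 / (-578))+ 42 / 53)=64495763 / 153170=421.07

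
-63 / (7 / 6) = -54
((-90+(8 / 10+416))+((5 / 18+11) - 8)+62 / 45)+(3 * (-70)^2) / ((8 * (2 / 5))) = 886537 / 180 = 4925.21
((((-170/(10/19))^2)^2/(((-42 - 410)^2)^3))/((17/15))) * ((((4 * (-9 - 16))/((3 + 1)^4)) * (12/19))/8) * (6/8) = -0.00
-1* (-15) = 15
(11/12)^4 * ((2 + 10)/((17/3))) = 14641/9792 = 1.50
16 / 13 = 1.23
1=1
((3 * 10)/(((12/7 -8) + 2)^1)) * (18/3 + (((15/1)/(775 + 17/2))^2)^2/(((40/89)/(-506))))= -253229518053582/6029426229121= -42.00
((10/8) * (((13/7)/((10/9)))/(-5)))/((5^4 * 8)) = -117/1400000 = -0.00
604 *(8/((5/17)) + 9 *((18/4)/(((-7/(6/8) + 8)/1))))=-19177/10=-1917.70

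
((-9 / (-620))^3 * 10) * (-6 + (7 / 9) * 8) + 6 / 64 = 0.09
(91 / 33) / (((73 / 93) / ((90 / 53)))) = 253890 / 42559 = 5.97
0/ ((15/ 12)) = 0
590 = 590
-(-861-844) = 1705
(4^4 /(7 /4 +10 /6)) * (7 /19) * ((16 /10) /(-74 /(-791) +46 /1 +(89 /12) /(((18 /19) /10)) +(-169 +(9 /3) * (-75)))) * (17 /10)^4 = -1.37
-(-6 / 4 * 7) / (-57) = -7 / 38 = -0.18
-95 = -95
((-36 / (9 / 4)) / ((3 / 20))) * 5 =-1600 / 3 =-533.33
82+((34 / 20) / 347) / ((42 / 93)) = 3984087 / 48580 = 82.01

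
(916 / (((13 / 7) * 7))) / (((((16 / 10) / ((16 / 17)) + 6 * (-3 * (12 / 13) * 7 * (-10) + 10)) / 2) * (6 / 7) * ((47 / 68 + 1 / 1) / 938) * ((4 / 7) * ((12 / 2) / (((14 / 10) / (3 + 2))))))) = 5010041848 / 823968675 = 6.08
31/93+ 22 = 67/3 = 22.33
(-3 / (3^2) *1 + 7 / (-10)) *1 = -31 / 30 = -1.03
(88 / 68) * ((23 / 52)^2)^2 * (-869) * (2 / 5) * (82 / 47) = -109675004879 / 3651238240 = -30.04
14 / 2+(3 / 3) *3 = 10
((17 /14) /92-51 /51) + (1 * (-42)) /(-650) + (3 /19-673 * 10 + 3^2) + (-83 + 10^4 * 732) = 58164766987687 /7953400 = 7313195.24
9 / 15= 3 / 5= 0.60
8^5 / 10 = 16384 / 5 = 3276.80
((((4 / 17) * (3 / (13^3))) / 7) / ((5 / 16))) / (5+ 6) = 0.00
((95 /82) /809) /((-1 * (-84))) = 95 /5572392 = 0.00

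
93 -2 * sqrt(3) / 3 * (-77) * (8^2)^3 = 93 + 40370176 * sqrt(3) / 3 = 23307824.98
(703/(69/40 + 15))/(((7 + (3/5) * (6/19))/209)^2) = 11085495223000/312081141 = 35521.20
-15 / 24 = -5 / 8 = -0.62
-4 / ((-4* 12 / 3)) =1 / 4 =0.25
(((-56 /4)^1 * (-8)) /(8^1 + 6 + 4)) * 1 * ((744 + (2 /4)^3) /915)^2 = 248067463 /60280200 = 4.12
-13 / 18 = -0.72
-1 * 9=-9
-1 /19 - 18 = -343 /19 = -18.05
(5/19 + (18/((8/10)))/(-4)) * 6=-2445/76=-32.17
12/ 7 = 1.71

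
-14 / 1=-14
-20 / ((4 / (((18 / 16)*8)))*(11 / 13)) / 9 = -65 / 11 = -5.91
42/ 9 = 14/ 3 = 4.67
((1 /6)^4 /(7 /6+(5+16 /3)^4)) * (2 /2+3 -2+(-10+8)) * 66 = 0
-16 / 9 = -1.78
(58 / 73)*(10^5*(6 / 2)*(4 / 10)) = 6960000 / 73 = 95342.47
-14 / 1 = -14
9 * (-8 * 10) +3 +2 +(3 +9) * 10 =-595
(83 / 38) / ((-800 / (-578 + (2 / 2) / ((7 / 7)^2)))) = 47891 / 30400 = 1.58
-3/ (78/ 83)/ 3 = -83/ 78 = -1.06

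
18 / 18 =1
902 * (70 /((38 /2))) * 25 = 1578500 /19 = 83078.95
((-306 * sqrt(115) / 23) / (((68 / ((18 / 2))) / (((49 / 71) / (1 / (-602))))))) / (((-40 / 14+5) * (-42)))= -132741 * sqrt(115) / 16330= -87.17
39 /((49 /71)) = 2769 /49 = 56.51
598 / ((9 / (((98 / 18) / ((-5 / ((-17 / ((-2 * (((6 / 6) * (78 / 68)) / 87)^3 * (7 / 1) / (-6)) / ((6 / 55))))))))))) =10494591382688 / 418275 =25090171.26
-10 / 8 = -5 / 4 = -1.25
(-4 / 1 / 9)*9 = -4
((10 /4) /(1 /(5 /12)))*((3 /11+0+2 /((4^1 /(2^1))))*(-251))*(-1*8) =87850 /33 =2662.12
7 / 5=1.40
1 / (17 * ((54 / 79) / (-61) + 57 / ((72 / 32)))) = 14457 / 6223394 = 0.00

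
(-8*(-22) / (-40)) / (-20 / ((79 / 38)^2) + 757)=-137302 / 23477785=-0.01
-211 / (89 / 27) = -5697 / 89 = -64.01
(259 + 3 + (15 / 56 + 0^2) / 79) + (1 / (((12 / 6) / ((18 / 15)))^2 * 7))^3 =887438695103 / 3387125000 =262.00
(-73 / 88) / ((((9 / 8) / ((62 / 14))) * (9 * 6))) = -2263 / 37422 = -0.06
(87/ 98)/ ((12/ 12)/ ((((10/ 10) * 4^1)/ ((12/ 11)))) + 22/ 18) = 8613/ 14504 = 0.59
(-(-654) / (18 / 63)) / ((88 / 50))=57225 / 44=1300.57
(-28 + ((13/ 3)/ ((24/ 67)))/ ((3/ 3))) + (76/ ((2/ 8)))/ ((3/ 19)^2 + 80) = -25176337/ 2080008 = -12.10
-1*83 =-83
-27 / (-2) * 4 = 54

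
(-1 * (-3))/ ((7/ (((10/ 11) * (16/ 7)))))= 480/ 539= 0.89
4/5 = 0.80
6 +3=9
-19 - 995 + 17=-997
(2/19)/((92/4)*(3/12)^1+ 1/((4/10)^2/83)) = 0.00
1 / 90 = 0.01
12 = 12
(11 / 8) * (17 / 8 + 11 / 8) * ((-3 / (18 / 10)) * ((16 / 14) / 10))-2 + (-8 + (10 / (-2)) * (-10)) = 469 / 12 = 39.08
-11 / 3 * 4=-14.67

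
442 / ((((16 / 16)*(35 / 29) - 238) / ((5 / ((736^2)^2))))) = -32045 / 1007507549454336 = -0.00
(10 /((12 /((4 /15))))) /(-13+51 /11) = -11 /414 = -0.03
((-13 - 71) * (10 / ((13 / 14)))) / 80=-147 / 13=-11.31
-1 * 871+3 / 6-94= -1929 / 2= -964.50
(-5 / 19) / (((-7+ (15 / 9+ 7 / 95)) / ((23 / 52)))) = 1725 / 77948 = 0.02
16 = 16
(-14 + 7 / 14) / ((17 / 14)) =-189 / 17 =-11.12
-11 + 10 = -1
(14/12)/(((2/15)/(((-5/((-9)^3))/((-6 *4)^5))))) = -175/23219011584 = -0.00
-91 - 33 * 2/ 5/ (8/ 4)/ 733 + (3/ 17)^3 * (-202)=-1658710234/ 18006145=-92.12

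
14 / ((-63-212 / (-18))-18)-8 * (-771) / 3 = 182966 / 89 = 2055.80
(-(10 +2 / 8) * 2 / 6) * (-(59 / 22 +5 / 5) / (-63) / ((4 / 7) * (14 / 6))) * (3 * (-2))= 1107 / 1232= 0.90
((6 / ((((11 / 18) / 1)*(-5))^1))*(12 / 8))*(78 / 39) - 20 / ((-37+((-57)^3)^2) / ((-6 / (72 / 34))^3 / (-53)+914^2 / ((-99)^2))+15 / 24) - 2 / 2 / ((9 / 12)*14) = -7883239950698895496366 / 1316913807791873351445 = -5.99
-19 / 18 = -1.06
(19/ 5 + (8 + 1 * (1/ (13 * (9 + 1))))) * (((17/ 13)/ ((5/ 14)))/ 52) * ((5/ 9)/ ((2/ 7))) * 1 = 1.62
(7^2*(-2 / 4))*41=-2009 / 2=-1004.50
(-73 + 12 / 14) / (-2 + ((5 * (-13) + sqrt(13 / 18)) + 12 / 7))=2121 * sqrt(26) / 751729 + 830826 / 751729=1.12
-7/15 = -0.47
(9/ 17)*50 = 450/ 17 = 26.47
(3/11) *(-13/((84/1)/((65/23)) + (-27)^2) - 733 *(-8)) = 289194043/180829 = 1599.27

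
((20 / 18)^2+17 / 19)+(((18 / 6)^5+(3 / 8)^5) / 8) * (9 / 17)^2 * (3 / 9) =579145274083 / 116594049024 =4.97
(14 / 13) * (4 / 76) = 14 / 247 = 0.06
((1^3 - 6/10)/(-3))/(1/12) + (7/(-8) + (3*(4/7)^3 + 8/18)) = -181613/123480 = -1.47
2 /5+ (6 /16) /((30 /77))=109 /80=1.36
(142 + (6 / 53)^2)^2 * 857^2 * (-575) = -67202904726132362300 / 7890481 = -8516959197561.26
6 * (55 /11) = 30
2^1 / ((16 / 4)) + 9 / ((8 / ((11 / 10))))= 139 / 80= 1.74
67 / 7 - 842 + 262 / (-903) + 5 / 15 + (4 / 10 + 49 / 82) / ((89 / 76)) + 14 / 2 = -4528127903 / 5491745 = -824.53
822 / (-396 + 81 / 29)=-7946 / 3801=-2.09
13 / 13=1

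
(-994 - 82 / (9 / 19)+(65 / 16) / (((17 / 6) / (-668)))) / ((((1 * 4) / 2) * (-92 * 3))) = 3.85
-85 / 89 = -0.96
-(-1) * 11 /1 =11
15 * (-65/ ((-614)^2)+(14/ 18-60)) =-1004697265/ 1130988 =-888.34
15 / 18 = 5 / 6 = 0.83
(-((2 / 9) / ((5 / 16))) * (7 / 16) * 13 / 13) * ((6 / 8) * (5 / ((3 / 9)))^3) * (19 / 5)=-5985 / 2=-2992.50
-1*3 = -3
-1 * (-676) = 676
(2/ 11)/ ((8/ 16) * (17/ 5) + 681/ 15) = 20/ 5181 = 0.00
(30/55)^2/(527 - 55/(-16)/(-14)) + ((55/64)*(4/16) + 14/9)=19418362181/10964853504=1.77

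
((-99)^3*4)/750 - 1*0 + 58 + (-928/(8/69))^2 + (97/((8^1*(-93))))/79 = 470640731469859/7347000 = 64058899.07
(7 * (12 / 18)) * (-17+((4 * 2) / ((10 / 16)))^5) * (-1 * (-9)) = 14430376.11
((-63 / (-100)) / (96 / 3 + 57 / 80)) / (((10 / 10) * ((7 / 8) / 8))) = 2304 / 13085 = 0.18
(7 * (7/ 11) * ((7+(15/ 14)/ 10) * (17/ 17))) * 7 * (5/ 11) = 100.73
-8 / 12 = -2 / 3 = -0.67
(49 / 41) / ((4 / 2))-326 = -26683 / 82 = -325.40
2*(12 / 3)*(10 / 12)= 20 / 3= 6.67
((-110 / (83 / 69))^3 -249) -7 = -437391856472 / 571787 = -764955.93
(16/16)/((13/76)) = 76/13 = 5.85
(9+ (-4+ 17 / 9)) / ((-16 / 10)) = -155 / 36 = -4.31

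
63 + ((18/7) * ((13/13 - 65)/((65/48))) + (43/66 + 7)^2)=31739/1981980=0.02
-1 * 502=-502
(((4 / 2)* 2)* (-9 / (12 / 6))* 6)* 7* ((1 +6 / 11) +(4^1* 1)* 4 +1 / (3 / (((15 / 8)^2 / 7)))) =-2356803 / 176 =-13390.93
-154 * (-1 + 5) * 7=-4312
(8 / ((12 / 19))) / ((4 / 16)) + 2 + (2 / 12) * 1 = 317 / 6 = 52.83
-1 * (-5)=5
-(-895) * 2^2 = 3580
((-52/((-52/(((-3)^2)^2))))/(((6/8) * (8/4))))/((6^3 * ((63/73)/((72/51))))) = 146/357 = 0.41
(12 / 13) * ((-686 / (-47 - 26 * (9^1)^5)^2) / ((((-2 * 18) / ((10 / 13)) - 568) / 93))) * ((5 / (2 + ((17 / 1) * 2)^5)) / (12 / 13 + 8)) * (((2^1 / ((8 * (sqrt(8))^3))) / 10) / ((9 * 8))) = 53165 * sqrt(2) / 9776756582567521890551844864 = 0.00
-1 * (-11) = 11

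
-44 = -44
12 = 12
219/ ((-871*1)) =-219/ 871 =-0.25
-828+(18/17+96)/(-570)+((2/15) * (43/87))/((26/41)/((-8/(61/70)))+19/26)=-6893693050745/8325005553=-828.07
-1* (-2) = 2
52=52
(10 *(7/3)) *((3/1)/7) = 10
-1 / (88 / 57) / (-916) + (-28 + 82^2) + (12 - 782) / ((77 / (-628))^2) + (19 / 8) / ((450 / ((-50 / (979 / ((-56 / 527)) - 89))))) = -117779233871953037 / 2645374884768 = -44522.70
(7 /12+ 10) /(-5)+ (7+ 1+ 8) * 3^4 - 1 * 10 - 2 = 76913 /60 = 1281.88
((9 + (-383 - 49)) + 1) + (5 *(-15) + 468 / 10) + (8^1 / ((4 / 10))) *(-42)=-6451 / 5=-1290.20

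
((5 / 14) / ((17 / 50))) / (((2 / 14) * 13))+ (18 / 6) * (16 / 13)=941 / 221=4.26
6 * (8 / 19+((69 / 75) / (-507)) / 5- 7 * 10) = -167564374 / 401375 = -417.48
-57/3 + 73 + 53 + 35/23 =2496/23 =108.52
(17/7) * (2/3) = 1.62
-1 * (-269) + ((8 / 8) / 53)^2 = 269.00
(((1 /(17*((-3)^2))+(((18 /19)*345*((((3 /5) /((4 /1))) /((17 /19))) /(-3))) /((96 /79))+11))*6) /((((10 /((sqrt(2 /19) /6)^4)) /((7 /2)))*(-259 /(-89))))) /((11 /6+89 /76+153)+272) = -3506689 /60457795286400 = -0.00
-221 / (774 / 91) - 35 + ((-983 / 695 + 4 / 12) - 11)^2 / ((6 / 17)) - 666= -175781852162 / 560792025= -313.45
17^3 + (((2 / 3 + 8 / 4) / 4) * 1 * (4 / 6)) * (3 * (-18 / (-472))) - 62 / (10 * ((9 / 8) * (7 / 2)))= 91279786 / 18585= 4911.48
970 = 970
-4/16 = -1/4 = -0.25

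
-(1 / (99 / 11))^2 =-1 / 81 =-0.01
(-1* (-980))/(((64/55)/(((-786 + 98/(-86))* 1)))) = -662919.08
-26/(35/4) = -104/35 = -2.97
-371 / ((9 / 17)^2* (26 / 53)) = -5682607 / 2106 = -2698.29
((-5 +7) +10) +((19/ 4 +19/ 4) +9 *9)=205/ 2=102.50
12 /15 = 4 /5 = 0.80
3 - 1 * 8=-5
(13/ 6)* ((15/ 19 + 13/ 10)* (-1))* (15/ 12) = -5161/ 912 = -5.66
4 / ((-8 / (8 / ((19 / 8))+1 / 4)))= -275 / 152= -1.81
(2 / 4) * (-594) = -297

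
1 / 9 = 0.11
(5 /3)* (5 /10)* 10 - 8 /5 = 101 /15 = 6.73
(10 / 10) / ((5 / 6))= 6 / 5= 1.20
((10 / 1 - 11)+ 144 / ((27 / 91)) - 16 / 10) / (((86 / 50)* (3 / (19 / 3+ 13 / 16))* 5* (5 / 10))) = 2483663 / 9288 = 267.41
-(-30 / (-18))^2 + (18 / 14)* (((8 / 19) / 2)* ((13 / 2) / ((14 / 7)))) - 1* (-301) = 358025 / 1197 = 299.10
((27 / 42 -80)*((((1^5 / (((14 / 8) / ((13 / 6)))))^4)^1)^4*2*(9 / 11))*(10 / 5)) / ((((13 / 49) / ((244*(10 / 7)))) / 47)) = -77708632954824127845336350720 / 158952076693553925369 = -488880891.47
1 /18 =0.06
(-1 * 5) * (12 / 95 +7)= -677 / 19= -35.63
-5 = -5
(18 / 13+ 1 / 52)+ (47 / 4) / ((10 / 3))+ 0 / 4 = 2563 / 520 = 4.93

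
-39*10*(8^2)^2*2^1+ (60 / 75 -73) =-15974761 / 5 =-3194952.20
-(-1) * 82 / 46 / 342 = 0.01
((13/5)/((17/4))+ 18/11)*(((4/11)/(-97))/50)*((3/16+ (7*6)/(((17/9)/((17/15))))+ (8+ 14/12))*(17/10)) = -8715943/880275000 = -0.01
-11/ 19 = -0.58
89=89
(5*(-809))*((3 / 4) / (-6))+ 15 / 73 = 295405 / 584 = 505.83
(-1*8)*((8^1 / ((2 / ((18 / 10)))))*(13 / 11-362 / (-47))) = -1322784 / 2585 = -511.72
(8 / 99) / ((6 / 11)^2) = 22 / 81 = 0.27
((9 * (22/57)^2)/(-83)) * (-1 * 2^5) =15488/29963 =0.52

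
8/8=1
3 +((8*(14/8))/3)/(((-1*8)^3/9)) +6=2283/256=8.92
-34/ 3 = -11.33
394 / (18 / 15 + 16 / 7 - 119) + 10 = 26640 / 4043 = 6.59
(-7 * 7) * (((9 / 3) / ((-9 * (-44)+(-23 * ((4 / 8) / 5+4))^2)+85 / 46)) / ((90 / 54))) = -202860 / 21367777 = -0.01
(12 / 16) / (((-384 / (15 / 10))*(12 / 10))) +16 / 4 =8187 / 2048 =4.00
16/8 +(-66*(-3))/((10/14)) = 1396/5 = 279.20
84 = 84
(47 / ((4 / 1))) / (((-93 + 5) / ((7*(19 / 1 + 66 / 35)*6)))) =-103071 / 880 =-117.13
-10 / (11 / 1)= -10 / 11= -0.91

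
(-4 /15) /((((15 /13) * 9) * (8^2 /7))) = -91 /32400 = -0.00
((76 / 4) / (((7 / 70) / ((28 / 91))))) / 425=0.14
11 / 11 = 1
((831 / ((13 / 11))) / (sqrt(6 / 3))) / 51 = 3047 * sqrt(2) / 442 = 9.75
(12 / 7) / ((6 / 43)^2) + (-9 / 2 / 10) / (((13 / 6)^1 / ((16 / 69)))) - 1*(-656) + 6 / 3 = 23420653 / 31395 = 746.00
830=830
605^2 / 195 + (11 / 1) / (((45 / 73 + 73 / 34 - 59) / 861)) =845555167 / 494871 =1708.64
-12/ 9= -4/ 3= -1.33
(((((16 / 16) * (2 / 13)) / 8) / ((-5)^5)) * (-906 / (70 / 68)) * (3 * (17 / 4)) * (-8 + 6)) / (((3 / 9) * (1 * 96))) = -392751 / 91000000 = -0.00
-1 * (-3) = 3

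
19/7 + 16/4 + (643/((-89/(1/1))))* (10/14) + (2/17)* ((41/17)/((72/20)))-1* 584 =-582.37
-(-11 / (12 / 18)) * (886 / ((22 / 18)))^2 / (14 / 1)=47688507 / 77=619331.26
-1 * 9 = -9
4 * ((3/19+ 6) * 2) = 936/19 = 49.26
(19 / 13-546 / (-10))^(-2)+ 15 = 199185265 / 13278736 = 15.00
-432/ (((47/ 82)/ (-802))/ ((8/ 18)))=12626688/ 47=268652.94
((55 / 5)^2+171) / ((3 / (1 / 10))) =146 / 15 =9.73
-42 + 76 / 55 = -2234 / 55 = -40.62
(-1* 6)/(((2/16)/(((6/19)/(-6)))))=48/19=2.53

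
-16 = -16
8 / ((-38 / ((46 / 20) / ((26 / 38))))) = -46 / 65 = -0.71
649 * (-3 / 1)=-1947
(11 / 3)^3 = 1331 / 27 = 49.30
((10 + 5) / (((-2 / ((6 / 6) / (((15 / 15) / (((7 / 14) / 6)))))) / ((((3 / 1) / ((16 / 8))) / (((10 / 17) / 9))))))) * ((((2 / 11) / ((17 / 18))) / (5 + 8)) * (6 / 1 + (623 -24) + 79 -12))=-20412 / 143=-142.74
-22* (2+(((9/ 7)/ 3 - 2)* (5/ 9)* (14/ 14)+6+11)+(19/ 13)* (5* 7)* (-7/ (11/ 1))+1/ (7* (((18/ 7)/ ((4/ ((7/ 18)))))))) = 249622/ 819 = 304.79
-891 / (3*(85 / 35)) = -2079 / 17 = -122.29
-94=-94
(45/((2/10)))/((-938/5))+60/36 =0.47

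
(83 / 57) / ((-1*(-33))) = 83 / 1881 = 0.04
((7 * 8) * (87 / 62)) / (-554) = -1218 / 8587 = -0.14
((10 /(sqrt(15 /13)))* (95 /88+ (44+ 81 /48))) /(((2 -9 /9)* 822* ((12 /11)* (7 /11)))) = 90541* sqrt(195) /1657152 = 0.76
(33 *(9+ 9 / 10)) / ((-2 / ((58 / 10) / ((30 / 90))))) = -284229 / 100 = -2842.29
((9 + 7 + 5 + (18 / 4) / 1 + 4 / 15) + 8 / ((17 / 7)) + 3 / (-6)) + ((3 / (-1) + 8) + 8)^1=10598 / 255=41.56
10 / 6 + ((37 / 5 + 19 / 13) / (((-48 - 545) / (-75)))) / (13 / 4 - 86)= 12654715 / 7655037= 1.65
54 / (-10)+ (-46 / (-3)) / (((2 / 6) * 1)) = 40.60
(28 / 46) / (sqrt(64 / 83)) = 7 * sqrt(83) / 92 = 0.69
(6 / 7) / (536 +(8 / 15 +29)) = 90 / 59381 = 0.00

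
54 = 54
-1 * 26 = -26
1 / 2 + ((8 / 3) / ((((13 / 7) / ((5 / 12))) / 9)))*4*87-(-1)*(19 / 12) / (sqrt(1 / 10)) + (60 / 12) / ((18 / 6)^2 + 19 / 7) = 19*sqrt(10) / 12 + 999254 / 533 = 1879.78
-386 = -386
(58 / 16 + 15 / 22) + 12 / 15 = 2247 / 440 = 5.11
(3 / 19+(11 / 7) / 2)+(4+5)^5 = 15707285 / 266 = 59049.94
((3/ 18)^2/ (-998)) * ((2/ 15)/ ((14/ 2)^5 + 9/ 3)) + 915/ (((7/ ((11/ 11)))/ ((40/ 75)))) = 2210455828793/ 31707358200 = 69.71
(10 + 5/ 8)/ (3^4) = 85/ 648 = 0.13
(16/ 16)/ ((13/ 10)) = 0.77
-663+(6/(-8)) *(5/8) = -21231/32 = -663.47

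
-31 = -31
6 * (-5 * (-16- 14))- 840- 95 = -35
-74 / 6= -37 / 3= -12.33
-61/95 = -0.64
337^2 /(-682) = -113569 /682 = -166.52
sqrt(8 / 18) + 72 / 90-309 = -4613 / 15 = -307.53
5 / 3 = 1.67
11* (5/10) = 11/2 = 5.50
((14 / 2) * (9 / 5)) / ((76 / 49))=3087 / 380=8.12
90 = 90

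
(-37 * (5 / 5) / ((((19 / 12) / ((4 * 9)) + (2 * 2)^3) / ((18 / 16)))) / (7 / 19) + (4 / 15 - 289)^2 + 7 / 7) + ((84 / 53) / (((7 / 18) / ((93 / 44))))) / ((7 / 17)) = 2118410008499122 / 25404531075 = 83387.09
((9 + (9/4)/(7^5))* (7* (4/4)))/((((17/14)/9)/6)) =16336647/5831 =2801.69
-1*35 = -35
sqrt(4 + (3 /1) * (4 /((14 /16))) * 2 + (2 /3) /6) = sqrt(13909) /21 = 5.62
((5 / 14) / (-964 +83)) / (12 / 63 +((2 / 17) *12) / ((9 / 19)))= -255 / 1994584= -0.00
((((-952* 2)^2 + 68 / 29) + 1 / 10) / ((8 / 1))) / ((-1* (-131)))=1051313349 / 303920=3459.18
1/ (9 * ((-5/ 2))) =-2/ 45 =-0.04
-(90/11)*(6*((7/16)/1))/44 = -945/1936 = -0.49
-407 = -407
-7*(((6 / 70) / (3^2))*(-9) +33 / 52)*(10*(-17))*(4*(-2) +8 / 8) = -118881 / 26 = -4572.35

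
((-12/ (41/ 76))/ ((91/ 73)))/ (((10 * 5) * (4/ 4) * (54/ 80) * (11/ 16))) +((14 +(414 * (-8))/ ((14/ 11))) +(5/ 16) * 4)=-19117097047/ 7387380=-2587.80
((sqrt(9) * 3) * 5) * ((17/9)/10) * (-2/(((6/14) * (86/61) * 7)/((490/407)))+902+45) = 8044.66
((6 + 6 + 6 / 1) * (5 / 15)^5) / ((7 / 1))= 2 / 189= 0.01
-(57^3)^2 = -34296447249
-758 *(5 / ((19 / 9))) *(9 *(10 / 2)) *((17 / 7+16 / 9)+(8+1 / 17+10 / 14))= -2370815550 / 2261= -1048569.46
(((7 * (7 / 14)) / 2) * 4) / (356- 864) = -7 / 508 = -0.01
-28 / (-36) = 7 / 9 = 0.78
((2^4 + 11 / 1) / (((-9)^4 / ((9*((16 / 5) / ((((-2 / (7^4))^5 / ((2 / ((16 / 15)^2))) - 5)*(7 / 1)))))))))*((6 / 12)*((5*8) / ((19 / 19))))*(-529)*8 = 77184199079198625881600 / 269298898754440515663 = 286.61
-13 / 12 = -1.08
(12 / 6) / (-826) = -1 / 413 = -0.00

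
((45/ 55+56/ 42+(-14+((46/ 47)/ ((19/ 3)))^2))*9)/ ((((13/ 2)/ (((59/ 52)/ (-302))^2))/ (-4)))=3249591199401/ 3515357852499064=0.00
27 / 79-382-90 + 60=-32521 / 79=-411.66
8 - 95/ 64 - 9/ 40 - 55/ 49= 81037/ 15680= 5.17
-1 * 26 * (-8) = 208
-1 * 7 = -7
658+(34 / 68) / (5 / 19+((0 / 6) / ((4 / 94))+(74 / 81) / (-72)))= 660.00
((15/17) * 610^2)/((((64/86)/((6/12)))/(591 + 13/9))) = 26660499875/204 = 130688724.88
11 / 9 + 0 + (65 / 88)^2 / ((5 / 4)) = 28901 / 17424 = 1.66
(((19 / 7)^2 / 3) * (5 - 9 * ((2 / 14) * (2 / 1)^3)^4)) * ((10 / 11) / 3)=-89740990 / 11647251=-7.70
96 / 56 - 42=-282 / 7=-40.29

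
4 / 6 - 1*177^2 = -93985 / 3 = -31328.33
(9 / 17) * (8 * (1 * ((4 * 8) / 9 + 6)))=688 / 17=40.47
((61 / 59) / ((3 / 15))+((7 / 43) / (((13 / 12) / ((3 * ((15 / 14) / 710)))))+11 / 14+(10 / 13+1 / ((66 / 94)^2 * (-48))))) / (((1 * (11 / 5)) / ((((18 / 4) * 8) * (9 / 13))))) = 75.71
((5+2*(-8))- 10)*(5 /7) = -15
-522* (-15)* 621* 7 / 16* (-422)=-3590904555 / 4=-897726138.75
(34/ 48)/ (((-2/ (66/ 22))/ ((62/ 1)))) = -527/ 8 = -65.88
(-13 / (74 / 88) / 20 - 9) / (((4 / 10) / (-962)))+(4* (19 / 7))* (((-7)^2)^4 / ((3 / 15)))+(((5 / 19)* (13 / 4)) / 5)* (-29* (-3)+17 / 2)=47571418771 / 152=312969860.34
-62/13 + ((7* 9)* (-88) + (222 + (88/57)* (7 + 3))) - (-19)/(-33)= -43297349/8151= -5311.91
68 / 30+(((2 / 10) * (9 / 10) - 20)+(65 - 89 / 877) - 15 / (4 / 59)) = -45754357 / 263100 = -173.90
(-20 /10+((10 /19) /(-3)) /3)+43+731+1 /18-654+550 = 228455 /342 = 668.00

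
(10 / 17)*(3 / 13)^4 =810 / 485537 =0.00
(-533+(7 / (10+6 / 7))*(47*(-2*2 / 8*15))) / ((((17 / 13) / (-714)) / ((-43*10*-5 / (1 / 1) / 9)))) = 11304754825 / 114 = 99164516.01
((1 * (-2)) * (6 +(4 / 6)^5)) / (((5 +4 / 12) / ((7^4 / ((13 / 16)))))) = -7154980 / 1053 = -6794.85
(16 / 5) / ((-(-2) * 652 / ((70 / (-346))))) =-14 / 28199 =-0.00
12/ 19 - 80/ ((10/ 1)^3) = 262/ 475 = 0.55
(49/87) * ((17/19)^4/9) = 4092529/102041343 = 0.04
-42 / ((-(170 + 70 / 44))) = 924 / 3775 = 0.24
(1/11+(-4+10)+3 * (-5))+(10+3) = 45/11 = 4.09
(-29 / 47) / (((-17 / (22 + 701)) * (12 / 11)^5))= 1125585439 / 66272256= 16.98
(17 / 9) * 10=170 / 9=18.89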